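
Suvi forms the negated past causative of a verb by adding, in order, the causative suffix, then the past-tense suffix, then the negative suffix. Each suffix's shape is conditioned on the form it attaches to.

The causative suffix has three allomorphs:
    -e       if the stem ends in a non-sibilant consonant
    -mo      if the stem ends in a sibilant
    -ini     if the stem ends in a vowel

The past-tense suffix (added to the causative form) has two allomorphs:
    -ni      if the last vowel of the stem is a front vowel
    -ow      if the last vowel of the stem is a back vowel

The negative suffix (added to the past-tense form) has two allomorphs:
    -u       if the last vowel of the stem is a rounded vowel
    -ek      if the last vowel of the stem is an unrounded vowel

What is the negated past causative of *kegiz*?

kegizmoowu

*kegiz* — final sound /z/ (a sibilant) → -mo → *kegizmo*.
The last vowel of the causative form *kegizmo* is /o/, which is a back vowel, so the past-tense suffix is -ow, giving *kegizmoow*.
Since the last vowel of the past-tense form *kegizmoow* is /o/ (a rounded vowel), it takes -u, giving *kegizmoowu*.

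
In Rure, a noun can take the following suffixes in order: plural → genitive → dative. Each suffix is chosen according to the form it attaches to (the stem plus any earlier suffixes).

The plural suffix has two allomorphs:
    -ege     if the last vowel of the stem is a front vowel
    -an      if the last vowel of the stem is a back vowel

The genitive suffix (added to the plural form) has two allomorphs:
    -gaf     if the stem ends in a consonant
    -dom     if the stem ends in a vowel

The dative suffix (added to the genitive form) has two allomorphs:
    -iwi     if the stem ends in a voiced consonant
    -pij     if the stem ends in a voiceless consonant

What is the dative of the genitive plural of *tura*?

The last vowel of *tura* is /a/, which is a back vowel, so the plural suffix is -an, giving *turaan*.
The final sound of the plural form *turaan* is /n/, which is a consonant, so the genitive suffix is -gaf, giving *turaangaf*.
The genitive form *turaangaf* — final consonant /f/ (voiceless) → -pij → *turaangafpij*.

turaangafpij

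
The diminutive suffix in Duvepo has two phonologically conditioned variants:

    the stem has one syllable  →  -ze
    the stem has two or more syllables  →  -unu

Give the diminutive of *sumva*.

sumvaunu

*sumva* has 2 syllables, so the suffix is -unu, giving *sumvaunu*.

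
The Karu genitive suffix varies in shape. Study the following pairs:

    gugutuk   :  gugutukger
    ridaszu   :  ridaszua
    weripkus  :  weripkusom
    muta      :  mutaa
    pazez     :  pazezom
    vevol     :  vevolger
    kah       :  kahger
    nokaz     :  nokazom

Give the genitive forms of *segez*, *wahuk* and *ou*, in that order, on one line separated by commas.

The pattern is sibilance of the final sound: -om when the stem ends in a sibilant (*weripkus*, *pazez*, *nokaz*); -ger when the stem ends in a non-sibilant consonant (*gugutuk*, *vevol*, *kah*); -a when the stem ends in a vowel (*ridaszu*, *muta*).
The final sound of *segez* is /z/, which is a sibilant, so the suffix is -om, giving *segezom*.
The final sound of *wahuk* is /k/, which is a non-sibilant consonant, so the suffix is -ger, giving *wahukger*.
Since the final sound of *ou* is /u/ (a vowel), it takes -a, giving *oua*.

segezom, wahukger, oua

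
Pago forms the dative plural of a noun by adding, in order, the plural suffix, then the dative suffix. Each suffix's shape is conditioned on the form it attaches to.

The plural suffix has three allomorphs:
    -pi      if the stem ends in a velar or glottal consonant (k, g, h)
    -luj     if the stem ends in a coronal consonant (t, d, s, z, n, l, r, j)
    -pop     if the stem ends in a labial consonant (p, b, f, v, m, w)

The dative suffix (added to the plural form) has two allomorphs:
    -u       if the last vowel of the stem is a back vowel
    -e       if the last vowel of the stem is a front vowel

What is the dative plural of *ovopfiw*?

ovopfiwpopu

*ovopfiw* — final consonant /w/ (labial) → -pop → *ovopfiwpop*.
The plural form *ovopfiwpop* — last vowel /o/ (a back vowel) → -u → *ovopfiwpopu*.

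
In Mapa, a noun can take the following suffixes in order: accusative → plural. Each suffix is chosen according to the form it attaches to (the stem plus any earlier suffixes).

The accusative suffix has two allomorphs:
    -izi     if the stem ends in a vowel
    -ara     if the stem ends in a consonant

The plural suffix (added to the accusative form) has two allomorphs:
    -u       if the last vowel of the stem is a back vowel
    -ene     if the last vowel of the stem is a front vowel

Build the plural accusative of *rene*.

*rene*: final sound = /e/, a vowel → -izi → *reneizi*.
The accusative form *reneizi*: last vowel = /i/, a front vowel → -ene → *reneiziene*.

reneiziene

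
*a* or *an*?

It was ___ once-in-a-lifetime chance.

a

The indefinite article is chosen by the initial *sound* of the following word, not its spelling.
*once-in-a-lifetime* begins with the sound /wʌ/ (*once* pronounced with initial /w/) — a consonant sound.
So the article is *a*: It was a once-in-a-lifetime chance.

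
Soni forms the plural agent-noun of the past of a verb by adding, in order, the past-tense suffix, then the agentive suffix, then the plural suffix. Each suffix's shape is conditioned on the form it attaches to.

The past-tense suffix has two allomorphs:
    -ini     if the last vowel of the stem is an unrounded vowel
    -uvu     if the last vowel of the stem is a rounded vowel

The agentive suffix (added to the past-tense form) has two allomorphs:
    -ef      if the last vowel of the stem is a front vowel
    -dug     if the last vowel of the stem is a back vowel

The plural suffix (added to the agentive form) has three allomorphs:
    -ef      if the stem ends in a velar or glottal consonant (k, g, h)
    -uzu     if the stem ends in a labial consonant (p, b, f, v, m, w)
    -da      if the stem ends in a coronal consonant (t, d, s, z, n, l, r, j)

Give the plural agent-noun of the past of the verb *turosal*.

*turosal* — last vowel /a/ (an unrounded vowel) → -ini → *turosalini*.
Since the last vowel of the past-tense form *turosalini* is /i/ (a front vowel), it takes -ef, giving *turosalinief*.
Since the final consonant of the agentive form *turosalinief* is /f/ (labial), it takes -uzu, giving *turosaliniefuzu*.

turosaliniefuzu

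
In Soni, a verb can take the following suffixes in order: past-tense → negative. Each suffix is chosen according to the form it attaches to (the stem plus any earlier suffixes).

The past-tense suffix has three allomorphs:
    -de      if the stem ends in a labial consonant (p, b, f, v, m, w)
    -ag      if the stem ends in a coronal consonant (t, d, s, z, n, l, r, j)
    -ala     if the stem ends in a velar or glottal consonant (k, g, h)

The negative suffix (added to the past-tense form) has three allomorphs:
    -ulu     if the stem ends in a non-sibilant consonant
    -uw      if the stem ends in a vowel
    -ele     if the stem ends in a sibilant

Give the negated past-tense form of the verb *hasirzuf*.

The final consonant of *hasirzuf* is /f/, which is labial, so the past-tense suffix is -de, giving *hasirzufde*.
Since the final sound of the past-tense form *hasirzufde* is /e/ (a vowel), it takes -uw, giving *hasirzufdeuw*.

hasirzufdeuw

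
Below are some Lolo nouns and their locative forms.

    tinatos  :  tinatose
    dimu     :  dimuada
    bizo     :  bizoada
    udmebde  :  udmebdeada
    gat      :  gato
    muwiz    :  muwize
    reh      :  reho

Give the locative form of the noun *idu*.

iduada

Looking at the final sound of each stem: -e when the stem ends in a sibilant (*tinatos*, *muwiz*); -o when the stem ends in a non-sibilant consonant (*gat*, *reh*); -ada when the stem ends in a vowel (*dimu*, *bizo*, *udmebde*).
The final sound of *idu* is /u/, which is a vowel, so the suffix is -ada, giving *iduada*.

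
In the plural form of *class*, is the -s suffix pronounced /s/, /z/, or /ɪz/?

The stem *class* ends in a sibilant (/s, z, ʃ, ʒ, tʃ, dʒ/).
The plural suffix surfaces as /ɪz/ after sibilants, /s/ after other voiceless consonants, and /z/ after other voiced sounds.
So the plural -s on *class* is pronounced /ɪz/.

/ɪz/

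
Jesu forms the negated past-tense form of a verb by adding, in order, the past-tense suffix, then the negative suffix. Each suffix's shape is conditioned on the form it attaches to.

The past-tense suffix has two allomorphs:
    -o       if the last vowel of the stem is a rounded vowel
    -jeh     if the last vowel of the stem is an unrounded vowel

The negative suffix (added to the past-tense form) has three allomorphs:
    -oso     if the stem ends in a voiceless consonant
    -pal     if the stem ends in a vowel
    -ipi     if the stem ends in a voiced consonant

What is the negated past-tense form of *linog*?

The last vowel of *linog* is /o/, which is a rounded vowel, so the past-tense suffix is -o, giving *linogo*.
The past-tense form *linogo* — final sound /o/ (a vowel) → -pal → *linogopal*.

linogopal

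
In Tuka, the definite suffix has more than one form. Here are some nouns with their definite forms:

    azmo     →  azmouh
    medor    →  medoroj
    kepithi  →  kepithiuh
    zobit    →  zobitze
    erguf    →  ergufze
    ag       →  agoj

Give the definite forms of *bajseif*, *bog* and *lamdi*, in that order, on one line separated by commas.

bajseifze, bogoj, lamdiuh

Looking at the final sound of each stem: -ze when the stem ends in a voiceless consonant (*zobit*, *erguf*); -oj when the stem ends in a voiced consonant (*medor*, *ag*); -uh when the stem ends in a vowel (*azmo*, *kepithi*).
*bajseif*: final sound = /f/, a voiceless consonant → -ze → *bajseifze*.
*bog* — final sound /g/ (a voiced consonant) → -oj → *bogoj*.
Since the final sound of *lamdi* is /i/ (a vowel), it takes -uh, giving *lamdiuh*.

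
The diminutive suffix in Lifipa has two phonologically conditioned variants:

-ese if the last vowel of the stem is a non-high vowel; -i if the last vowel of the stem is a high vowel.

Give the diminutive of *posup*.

*posup* — last vowel /u/ (a high vowel) → -i → *posupi*.

posupi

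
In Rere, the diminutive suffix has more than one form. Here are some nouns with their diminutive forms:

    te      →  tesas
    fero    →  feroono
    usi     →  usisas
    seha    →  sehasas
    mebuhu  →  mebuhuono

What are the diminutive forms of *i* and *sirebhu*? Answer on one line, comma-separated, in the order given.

The suffix is conditioned by the last vowel: -ono when the last vowel of the stem is a rounded vowel (*fero*, *mebuhu*); -sas when the last vowel of the stem is an unrounded vowel (*te*, *usi*, *seha*).
Since the last vowel of *i* is /i/ (an unrounded vowel), it takes -sas, giving *isas*.
The last vowel of *sirebhu* is /u/, which is a rounded vowel, so the suffix is -ono, giving *sirebhuono*.

isas, sirebhuono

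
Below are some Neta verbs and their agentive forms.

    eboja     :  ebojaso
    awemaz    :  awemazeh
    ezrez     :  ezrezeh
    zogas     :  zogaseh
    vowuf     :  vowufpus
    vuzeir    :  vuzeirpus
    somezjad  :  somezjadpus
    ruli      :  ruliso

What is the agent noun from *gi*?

giso

The pattern is sibilance of the final sound: -eh when the stem ends in a sibilant (*awemaz*, *ezrez*, *zogas*); -pus when the stem ends in a non-sibilant consonant (*vowuf*, *vuzeir*, *somezjad*); -so when the stem ends in a vowel (*eboja*, *ruli*).
*gi*: final sound = /i/, a vowel → -so → *giso*.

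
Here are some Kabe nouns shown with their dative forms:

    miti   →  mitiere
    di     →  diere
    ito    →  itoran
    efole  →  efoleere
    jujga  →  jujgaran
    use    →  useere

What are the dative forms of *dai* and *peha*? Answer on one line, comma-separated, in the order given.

daiere, peharan

The alternation tracks the last vowel of the stem — -ere when the last vowel of the stem is a front vowel (*miti*, *di*, *efole*, *use*); -ran when the last vowel of the stem is a back vowel (*ito*, *jujga*).
Since the last vowel of *dai* is /i/ (a front vowel), it takes -ere, giving *daiere*.
*peha*: last vowel = /a/, a back vowel → -ran → *peharan*.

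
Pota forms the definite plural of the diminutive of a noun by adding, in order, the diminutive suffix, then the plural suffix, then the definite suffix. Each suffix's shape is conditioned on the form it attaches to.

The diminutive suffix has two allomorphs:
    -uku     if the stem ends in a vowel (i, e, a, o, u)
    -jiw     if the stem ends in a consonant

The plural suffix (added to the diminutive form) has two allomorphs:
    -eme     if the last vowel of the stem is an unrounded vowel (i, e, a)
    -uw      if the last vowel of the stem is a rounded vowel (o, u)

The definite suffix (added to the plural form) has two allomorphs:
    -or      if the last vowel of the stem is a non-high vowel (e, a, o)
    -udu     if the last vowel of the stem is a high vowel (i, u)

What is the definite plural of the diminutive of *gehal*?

gehaljiwemeor

Since the final sound of *gehal* is /l/ (a consonant), it takes -jiw, giving *gehaljiw*.
The diminutive form *gehaljiw* — last vowel /i/ (an unrounded vowel) → -eme → *gehaljiweme*.
Since the last vowel of the plural form *gehaljiweme* is /e/ (a non-high vowel), it takes -or, giving *gehaljiwemeor*.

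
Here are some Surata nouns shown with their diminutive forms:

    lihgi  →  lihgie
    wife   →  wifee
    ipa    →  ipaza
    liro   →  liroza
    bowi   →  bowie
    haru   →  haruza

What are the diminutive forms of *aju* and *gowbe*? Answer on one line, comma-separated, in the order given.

Looking at the last vowel of each stem: -e when the last vowel of the stem is a front vowel (*lihgi*, *wife*, *bowi*); -za when the last vowel of the stem is a back vowel (*ipa*, *liro*, *haru*).
*aju*: last vowel = /u/, a back vowel → -za → *ajuza*.
The last vowel of *gowbe* is /e/, which is a front vowel, so the suffix is -e, giving *gowbee*.

ajuza, gowbee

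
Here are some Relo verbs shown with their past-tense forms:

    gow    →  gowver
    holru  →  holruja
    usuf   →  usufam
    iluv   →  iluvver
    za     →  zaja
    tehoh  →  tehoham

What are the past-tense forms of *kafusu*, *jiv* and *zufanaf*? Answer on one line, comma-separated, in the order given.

The pattern is voicing of the final sound: -am when the stem ends in a voiceless consonant (*usuf*, *tehoh*); -ver when the stem ends in a voiced consonant (*gow*, *iluv*); -ja when the stem ends in a vowel (*holru*, *za*).
*kafusu* — final sound /u/ (a vowel) → -ja → *kafusuja*.
The final sound of *jiv* is /v/, which is a voiced consonant, so the suffix is -ver, giving *jivver*.
Since the final sound of *zufanaf* is /f/ (a voiceless consonant), it takes -am, giving *zufanafam*.

kafusuja, jivver, zufanafam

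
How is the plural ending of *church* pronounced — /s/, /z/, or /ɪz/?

The stem *church* ends in a sibilant (/s, z, ʃ, ʒ, tʃ, dʒ/).
The plural suffix surfaces as /ɪz/ after sibilants, /s/ after other voiceless consonants, and /z/ after other voiced sounds.
So the plural -s on *church* is pronounced /ɪz/.

/ɪz/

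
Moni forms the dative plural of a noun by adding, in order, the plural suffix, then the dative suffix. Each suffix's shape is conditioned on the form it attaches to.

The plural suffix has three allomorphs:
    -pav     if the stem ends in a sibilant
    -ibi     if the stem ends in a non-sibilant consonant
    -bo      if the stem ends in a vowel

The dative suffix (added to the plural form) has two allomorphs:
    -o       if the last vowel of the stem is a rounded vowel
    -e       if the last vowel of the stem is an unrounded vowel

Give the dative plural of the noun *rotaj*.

Since the final sound of *rotaj* is /j/ (a non-sibilant consonant), it takes -ibi, giving *rotajibi*.
The plural form *rotajibi* — last vowel /i/ (an unrounded vowel) → -e → *rotajibie*.

rotajibie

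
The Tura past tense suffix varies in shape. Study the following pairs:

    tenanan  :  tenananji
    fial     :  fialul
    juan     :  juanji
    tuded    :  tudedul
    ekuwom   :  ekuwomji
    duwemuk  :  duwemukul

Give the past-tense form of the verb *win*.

The alternation tracks the final consonant of the stem — -ji when the stem ends in a nasal (*tenanan*, *juan*, *ekuwom*); -ul when the stem ends in a non-nasal consonant (*fial*, *tuded*, *duwemuk*).
*win*: final consonant = /n/, a nasal → -ji → *winji*.

winji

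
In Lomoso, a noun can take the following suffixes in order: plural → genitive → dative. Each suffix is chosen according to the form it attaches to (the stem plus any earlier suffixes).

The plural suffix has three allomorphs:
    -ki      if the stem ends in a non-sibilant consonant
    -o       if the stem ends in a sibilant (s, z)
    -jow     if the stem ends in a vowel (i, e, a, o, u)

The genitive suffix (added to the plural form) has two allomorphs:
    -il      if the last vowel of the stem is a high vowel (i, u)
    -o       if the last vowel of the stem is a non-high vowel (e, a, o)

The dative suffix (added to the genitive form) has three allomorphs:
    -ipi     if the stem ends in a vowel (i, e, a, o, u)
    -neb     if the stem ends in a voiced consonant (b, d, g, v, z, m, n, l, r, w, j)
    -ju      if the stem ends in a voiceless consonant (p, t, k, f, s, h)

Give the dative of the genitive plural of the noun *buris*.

*buris*: final sound = /s/, a sibilant → -o → *buriso*.
The plural form *buriso*: last vowel = /o/, a non-high vowel → -o → *burisoo*.
The final sound of the genitive form *burisoo* is /o/, which is a vowel, so the dative suffix is -ipi, giving *burisooipi*.

burisooipi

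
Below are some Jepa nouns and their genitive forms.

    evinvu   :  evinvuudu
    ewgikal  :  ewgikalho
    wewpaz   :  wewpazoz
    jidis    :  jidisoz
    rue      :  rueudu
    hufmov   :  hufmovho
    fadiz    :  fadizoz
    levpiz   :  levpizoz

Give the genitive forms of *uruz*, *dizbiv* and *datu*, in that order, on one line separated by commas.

uruzoz, dizbivho, datuudu

The pattern is sibilance of the final sound: -oz when the stem ends in a sibilant (*wewpaz*, *jidis*, *fadiz*, *levpiz*); -ho when the stem ends in a non-sibilant consonant (*ewgikal*, *hufmov*); -udu when the stem ends in a vowel (*evinvu*, *rue*).
The final sound of *uruz* is /z/, which is a sibilant, so the suffix is -oz, giving *uruzoz*.
Since the final sound of *dizbiv* is /v/ (a non-sibilant consonant), it takes -ho, giving *dizbivho*.
*datu* — final sound /u/ (a vowel) → -udu → *datuudu*.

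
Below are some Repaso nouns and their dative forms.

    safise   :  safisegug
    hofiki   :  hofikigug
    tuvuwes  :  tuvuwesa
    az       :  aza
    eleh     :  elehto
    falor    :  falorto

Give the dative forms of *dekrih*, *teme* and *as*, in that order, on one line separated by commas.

dekrihto, temegug, asa

The pattern is sibilance of the final sound: -a when the stem ends in a sibilant (*tuvuwes*, *az*); -to when the stem ends in a non-sibilant consonant (*eleh*, *falor*); -gug when the stem ends in a vowel (*safise*, *hofiki*).
*dekrih*: final sound = /h/, a non-sibilant consonant → -to → *dekrihto*.
*teme*: final sound = /e/, a vowel → -gug → *temegug*.
*as*: final sound = /s/, a sibilant → -a → *asa*.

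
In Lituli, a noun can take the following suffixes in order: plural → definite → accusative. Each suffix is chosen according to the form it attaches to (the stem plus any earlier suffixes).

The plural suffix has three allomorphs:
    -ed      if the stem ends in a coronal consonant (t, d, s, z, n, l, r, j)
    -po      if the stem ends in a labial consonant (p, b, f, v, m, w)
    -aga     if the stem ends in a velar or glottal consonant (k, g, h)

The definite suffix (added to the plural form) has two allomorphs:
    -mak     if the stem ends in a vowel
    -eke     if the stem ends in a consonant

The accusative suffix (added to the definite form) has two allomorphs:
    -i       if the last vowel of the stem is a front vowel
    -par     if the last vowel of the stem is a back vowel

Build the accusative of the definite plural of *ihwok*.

Since the final consonant of *ihwok* is /k/ (velar/glottal), it takes -aga, giving *ihwokaga*.
The plural form *ihwokaga*: final sound = /a/, a vowel → -mak → *ihwokagamak*.
The last vowel of the definite form *ihwokagamak* is /a/, which is a back vowel, so the accusative suffix is -par, giving *ihwokagamakpar*.

ihwokagamakpar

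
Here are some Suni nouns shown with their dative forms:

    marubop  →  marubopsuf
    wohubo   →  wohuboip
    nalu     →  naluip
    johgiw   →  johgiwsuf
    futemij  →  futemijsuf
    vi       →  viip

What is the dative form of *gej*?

gejsuf

The suffix is conditioned by the final sound: -suf when the stem ends in a consonant (*marubop*, *johgiw*, *futemij*); -ip when the stem ends in a vowel (*wohubo*, *nalu*, *vi*).
*gej* — final sound /j/ (a consonant) → -suf → *gejsuf*.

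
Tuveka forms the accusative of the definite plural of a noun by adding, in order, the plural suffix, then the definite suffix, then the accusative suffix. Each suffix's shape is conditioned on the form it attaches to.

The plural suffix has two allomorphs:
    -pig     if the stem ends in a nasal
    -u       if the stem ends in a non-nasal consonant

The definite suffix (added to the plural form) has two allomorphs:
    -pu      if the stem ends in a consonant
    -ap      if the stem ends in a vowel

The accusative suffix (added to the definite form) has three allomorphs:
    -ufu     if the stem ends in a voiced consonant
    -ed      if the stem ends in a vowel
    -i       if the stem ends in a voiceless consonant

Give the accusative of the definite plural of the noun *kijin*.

Since the final consonant of *kijin* is /n/ (a nasal), it takes -pig, giving *kijinpig*.
The final sound of the plural form *kijinpig* is /g/, which is a consonant, so the definite suffix is -pu, giving *kijinpigpu*.
The definite form *kijinpigpu*: final sound = /u/, a vowel → -ed → *kijinpigpued*.

kijinpigpued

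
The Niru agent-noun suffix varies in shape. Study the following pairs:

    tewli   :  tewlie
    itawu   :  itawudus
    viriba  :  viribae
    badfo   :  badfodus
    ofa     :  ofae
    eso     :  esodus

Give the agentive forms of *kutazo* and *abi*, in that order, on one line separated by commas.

kutazodus, abie

The suffix is conditioned by the last vowel: -dus when the last vowel of the stem is a rounded vowel (*itawu*, *badfo*, *eso*); -e when the last vowel of the stem is an unrounded vowel (*tewli*, *viriba*, *ofa*).
Since the last vowel of *kutazo* is /o/ (a rounded vowel), it takes -dus, giving *kutazodus*.
*abi* — last vowel /i/ (an unrounded vowel) → -e → *abie*.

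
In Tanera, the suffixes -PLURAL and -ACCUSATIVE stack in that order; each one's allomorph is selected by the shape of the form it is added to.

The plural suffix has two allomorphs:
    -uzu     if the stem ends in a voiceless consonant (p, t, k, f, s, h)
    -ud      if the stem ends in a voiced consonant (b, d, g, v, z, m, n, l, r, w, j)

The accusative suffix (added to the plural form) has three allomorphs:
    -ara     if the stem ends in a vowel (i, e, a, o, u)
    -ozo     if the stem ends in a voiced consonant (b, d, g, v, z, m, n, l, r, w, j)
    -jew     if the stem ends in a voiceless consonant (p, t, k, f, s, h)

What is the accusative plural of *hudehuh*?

hudehuhuzuara

*hudehuh* — final consonant /h/ (voiceless) → -uzu → *hudehuhuzu*.
The final sound of the plural form *hudehuhuzu* is /u/, which is a vowel, so the accusative suffix is -ara, giving *hudehuhuzuara*.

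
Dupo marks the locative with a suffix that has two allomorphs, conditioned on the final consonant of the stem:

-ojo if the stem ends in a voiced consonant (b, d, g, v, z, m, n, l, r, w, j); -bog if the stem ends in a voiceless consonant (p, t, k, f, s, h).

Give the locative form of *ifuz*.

ifuzojo

*ifuz* — final consonant /z/ (voiced) → -ojo → *ifuzojo*.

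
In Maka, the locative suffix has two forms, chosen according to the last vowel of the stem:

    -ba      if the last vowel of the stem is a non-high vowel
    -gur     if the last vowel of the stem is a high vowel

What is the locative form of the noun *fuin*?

*fuin* — last vowel /i/ (a high vowel) → -gur → *fuingur*.

fuingur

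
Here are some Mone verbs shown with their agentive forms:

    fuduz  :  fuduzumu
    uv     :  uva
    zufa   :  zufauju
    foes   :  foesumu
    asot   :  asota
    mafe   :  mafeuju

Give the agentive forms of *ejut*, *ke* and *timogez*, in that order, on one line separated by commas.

The pattern is sibilance of the final sound: -umu when the stem ends in a sibilant (*fuduz*, *foes*); -a when the stem ends in a non-sibilant consonant (*uv*, *asot*); -uju when the stem ends in a vowel (*zufa*, *mafe*).
*ejut*: final sound = /t/, a non-sibilant consonant → -a → *ejuta*.
The final sound of *ke* is /e/, which is a vowel, so the suffix is -uju, giving *keuju*.
*timogez*: final sound = /z/, a sibilant → -umu → *timogezumu*.

ejuta, keuju, timogezumu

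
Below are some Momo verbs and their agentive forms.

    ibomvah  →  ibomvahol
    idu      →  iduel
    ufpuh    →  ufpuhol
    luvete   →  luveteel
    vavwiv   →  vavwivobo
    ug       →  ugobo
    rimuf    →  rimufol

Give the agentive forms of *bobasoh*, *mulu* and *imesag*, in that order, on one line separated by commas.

Looking at the final sound of each stem: -ol when the stem ends in a voiceless consonant (*ibomvah*, *ufpuh*, *rimuf*); -obo when the stem ends in a voiced consonant (*vavwiv*, *ug*); -el when the stem ends in a vowel (*idu*, *luvete*).
Since the final sound of *bobasoh* is /h/ (a voiceless consonant), it takes -ol, giving *bobasohol*.
*mulu*: final sound = /u/, a vowel → -el → *muluel*.
The final sound of *imesag* is /g/, which is a voiced consonant, so the suffix is -obo, giving *imesagobo*.

bobasohol, muluel, imesagobo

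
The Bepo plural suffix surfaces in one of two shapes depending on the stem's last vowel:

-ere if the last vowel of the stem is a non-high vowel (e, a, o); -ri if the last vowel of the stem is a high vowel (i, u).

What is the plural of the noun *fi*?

firi

*fi*: last vowel = /i/, a high vowel → -ri → *firi*.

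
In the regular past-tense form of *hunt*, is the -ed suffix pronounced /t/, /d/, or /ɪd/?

The stem *hunt* ends in /t/ or /d/.
The -ed suffix is realized as /ɪd/ after /t, d/; as /t/ after other voiceless consonants; and as /d/ after other voiced sounds.
So -ed on *hunt* is pronounced /ɪd/.

/ɪd/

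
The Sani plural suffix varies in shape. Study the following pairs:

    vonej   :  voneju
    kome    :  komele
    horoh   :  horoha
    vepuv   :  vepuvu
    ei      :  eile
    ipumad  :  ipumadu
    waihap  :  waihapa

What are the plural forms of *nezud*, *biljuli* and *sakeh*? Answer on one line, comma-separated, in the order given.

The suffix is conditioned by the final sound: -a when the stem ends in a voiceless consonant (*horoh*, *waihap*); -u when the stem ends in a voiced consonant (*vonej*, *vepuv*, *ipumad*); -le when the stem ends in a vowel (*kome*, *ei*).
*nezud*: final sound = /d/, a voiced consonant → -u → *nezudu*.
*biljuli* — final sound /i/ (a vowel) → -le → *biljulile*.
*sakeh* — final sound /h/ (a voiceless consonant) → -a → *sakeha*.

nezudu, biljulile, sakeha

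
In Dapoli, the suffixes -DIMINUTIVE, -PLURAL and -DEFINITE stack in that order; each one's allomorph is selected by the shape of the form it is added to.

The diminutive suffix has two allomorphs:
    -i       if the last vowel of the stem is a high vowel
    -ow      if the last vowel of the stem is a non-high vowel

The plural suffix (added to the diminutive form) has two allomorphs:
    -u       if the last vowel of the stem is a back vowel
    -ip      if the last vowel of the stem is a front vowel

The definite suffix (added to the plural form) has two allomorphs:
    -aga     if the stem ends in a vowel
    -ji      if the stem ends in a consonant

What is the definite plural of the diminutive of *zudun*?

zuduniipji

*zudun* — last vowel /u/ (a high vowel) → -i → *zuduni*.
The diminutive form *zuduni* — last vowel /i/ (a front vowel) → -ip → *zuduniip*.
Since the final sound of the plural form *zuduniip* is /p/ (a consonant), it takes -ji, giving *zuduniipji*.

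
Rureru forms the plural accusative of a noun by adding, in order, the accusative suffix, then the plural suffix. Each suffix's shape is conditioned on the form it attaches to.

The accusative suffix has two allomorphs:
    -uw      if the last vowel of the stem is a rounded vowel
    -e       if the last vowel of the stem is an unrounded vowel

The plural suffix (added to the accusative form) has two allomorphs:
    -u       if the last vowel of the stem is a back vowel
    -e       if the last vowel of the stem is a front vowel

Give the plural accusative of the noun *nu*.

The last vowel of *nu* is /u/, which is a rounded vowel, so the accusative suffix is -uw, giving *nuuw*.
The accusative form *nuuw* — last vowel /u/ (a back vowel) → -u → *nuuwu*.

nuuwu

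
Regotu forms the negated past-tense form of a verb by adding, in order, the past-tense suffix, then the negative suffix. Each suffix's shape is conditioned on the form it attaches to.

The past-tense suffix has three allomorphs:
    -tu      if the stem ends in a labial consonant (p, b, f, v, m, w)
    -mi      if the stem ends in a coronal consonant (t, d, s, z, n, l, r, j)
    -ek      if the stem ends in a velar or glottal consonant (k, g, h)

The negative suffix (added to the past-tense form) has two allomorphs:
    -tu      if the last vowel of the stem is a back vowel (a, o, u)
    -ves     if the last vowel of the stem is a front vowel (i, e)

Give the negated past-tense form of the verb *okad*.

The final consonant of *okad* is /d/, which is coronal, so the past-tense suffix is -mi, giving *okadmi*.
The past-tense form *okadmi*: last vowel = /i/, a front vowel → -ves → *okadmives*.

okadmives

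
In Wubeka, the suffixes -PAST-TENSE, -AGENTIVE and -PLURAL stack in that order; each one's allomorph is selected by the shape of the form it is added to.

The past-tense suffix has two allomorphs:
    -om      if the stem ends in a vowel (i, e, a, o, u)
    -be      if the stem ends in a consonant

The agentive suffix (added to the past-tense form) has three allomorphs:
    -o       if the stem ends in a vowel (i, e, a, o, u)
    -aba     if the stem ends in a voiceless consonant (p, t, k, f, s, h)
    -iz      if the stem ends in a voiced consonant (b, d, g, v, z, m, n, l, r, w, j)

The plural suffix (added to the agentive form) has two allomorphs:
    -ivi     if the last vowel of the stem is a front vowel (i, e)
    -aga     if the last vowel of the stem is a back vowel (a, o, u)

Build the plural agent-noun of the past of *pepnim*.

pepnimbeoaga

The final sound of *pepnim* is /m/, which is a consonant, so the past-tense suffix is -be, giving *pepnimbe*.
Since the final sound of the past-tense form *pepnimbe* is /e/ (a vowel), it takes -o, giving *pepnimbeo*.
The agentive form *pepnimbeo* — last vowel /o/ (a back vowel) → -aga → *pepnimbeoaga*.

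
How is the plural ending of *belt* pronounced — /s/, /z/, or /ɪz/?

The stem *belt* ends in a voiceless non-sibilant consonant.
The plural suffix surfaces as /ɪz/ after sibilants, /s/ after other voiceless consonants, and /z/ after other voiced sounds.
So the plural -s on *belt* is pronounced /s/.

/s/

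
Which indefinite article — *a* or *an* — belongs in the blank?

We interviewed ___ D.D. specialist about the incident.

a

The indefinite article is chosen by the initial *sound* of the following word, not its spelling.
The initialism *D.D.* is read letter by letter; the first letter, D, is pronounced /diː/, which begins with a consonant sound.
So the article is *a*: We interviewed a D.D. specialist about the incident.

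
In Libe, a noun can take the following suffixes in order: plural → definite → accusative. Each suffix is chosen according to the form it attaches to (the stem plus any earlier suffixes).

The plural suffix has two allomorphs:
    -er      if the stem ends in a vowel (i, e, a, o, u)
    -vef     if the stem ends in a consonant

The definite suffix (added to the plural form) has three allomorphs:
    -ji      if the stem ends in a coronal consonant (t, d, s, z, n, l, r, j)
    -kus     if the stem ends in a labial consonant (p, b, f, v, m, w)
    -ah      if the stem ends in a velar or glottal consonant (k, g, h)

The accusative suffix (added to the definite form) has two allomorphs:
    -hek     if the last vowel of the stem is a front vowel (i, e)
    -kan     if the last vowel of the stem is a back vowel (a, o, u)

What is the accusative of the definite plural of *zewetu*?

*zewetu* — final sound /u/ (a vowel) → -er → *zewetuer*.
The plural form *zewetuer* — final consonant /r/ (coronal) → -ji → *zewetuerji*.
The definite form *zewetuerji* — last vowel /i/ (a front vowel) → -hek → *zewetuerjihek*.

zewetuerjihek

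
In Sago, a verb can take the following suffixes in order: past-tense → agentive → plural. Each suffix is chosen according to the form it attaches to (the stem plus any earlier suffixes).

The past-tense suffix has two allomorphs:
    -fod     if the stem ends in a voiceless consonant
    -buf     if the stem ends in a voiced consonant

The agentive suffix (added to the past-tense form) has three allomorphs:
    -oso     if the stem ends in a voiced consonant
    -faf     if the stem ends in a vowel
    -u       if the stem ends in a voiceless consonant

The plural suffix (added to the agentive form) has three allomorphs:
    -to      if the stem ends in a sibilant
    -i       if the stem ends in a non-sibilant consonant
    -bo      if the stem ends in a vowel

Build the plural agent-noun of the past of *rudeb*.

rudebbufubo

*rudeb*: final consonant = /b/, voiced → -buf → *rudebbuf*.
Since the final sound of the past-tense form *rudebbuf* is /f/ (a voiceless consonant), it takes -u, giving *rudebbufu*.
The agentive form *rudebbufu* — final sound /u/ (a vowel) → -bo → *rudebbufubo*.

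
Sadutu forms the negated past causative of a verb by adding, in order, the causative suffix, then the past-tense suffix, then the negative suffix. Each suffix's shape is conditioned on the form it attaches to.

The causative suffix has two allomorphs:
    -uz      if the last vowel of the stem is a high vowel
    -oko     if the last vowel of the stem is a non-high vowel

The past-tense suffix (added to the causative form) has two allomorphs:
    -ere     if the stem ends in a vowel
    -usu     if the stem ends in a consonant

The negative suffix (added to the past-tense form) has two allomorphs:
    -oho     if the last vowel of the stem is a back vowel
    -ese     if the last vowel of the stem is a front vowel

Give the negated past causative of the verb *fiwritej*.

fiwritejokoereese

*fiwritej*: last vowel = /e/, a non-high vowel → -oko → *fiwritejoko*.
The final sound of the causative form *fiwritejoko* is /o/, which is a vowel, so the past-tense suffix is -ere, giving *fiwritejokoere*.
The past-tense form *fiwritejokoere*: last vowel = /e/, a front vowel → -ese → *fiwritejokoereese*.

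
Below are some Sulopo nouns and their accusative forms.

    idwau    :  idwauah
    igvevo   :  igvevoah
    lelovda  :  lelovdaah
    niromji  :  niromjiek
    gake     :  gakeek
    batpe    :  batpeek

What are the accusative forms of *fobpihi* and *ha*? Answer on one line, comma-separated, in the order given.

fobpihiek, haah

The suffix is conditioned by the last vowel: -ek when the last vowel of the stem is a front vowel (*niromji*, *gake*, *batpe*); -ah when the last vowel of the stem is a back vowel (*idwau*, *igvevo*, *lelovda*).
The last vowel of *fobpihi* is /i/, which is a front vowel, so the suffix is -ek, giving *fobpihiek*.
Since the last vowel of *ha* is /a/ (a back vowel), it takes -ah, giving *haah*.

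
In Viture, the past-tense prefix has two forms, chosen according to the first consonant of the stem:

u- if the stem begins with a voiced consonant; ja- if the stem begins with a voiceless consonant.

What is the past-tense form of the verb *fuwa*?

The first consonant of *fuwa* is /f/, which is voiceless, so the prefix is ja-, giving *jafuwa*.

jafuwa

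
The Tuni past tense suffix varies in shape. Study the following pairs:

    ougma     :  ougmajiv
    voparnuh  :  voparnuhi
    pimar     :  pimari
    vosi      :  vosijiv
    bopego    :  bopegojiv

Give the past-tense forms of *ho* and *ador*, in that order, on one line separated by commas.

The suffix is conditioned by the final sound: -i when the stem ends in a consonant (*voparnuh*, *pimar*); -jiv when the stem ends in a vowel (*ougma*, *vosi*, *bopego*).
Since the final sound of *ho* is /o/ (a vowel), it takes -jiv, giving *hojiv*.
*ador* — final sound /r/ (a consonant) → -i → *adori*.

hojiv, adori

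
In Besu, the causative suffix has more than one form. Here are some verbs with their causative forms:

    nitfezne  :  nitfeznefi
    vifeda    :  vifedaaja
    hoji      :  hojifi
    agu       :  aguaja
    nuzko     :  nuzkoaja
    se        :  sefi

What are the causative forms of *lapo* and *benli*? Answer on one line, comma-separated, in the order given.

lapoaja, benlifi

The pattern is front/back vowel harmony: -fi when the last vowel of the stem is a front vowel (*nitfezne*, *hoji*, *se*); -aja when the last vowel of the stem is a back vowel (*vifeda*, *agu*, *nuzko*).
Since the last vowel of *lapo* is /o/ (a back vowel), it takes -aja, giving *lapoaja*.
Since the last vowel of *benli* is /i/ (a front vowel), it takes -fi, giving *benlifi*.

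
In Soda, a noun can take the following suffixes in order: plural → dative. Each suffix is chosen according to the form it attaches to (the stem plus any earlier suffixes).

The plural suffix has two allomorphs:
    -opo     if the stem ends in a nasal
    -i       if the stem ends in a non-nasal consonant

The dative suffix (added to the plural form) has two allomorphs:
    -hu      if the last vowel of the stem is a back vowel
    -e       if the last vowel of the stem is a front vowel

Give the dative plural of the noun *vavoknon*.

vavoknonopohu

*vavoknon* — final consonant /n/ (a nasal) → -opo → *vavoknonopo*.
Since the last vowel of the plural form *vavoknonopo* is /o/ (a back vowel), it takes -hu, giving *vavoknonopohu*.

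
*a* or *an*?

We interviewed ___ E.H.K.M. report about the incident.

an

The indefinite article is chosen by the initial *sound* of the following word, not its spelling.
The initialism *E.H.K.M.* is read letter by letter; the first letter, E, is pronounced /iː/, which begins with a vowel sound.
So the article is *an*: We interviewed an E.H.K.M. report about the incident.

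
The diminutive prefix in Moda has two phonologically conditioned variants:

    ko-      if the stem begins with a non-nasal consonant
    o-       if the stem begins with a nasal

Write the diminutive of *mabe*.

omabe

*mabe* — first consonant /m/ (a nasal) → o- → *omabe*.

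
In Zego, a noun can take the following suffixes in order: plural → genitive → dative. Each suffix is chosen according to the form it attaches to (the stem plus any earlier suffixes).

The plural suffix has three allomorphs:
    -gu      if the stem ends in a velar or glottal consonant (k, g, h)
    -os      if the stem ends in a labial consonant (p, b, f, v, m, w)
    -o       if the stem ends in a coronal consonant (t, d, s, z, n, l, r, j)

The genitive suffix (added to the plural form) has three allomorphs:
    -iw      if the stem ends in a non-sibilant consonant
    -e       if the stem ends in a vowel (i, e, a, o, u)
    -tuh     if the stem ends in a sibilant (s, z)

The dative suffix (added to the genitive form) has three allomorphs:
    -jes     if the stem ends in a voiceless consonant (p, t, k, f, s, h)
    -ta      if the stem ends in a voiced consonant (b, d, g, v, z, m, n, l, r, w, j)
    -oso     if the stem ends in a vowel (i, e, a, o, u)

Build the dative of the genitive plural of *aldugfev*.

aldugfevostuhjes

*aldugfev* — final consonant /v/ (labial) → -os → *aldugfevos*.
Since the final sound of the plural form *aldugfevos* is /s/ (a sibilant), it takes -tuh, giving *aldugfevostuh*.
Since the final sound of the genitive form *aldugfevostuh* is /h/ (a voiceless consonant), it takes -jes, giving *aldugfevostuhjes*.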